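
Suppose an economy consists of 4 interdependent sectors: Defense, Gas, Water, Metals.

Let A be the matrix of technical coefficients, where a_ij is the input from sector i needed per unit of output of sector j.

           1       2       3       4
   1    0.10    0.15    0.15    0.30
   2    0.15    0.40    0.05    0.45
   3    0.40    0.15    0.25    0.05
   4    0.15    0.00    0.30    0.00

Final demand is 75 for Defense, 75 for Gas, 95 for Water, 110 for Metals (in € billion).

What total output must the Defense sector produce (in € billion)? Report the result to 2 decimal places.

x_1 = 318.45

I − A =
  [   0.90    -0.15    -0.15    -0.30]
  [  -0.15     0.60    -0.05    -0.45]
  [  -0.40    -0.15     0.75    -0.05]
  [  -0.15     0.00    -0.30     1.00]
Compute the cofactors C_ij = (−1)^(i+j)·(3×3 minor ij) of I−A; the adjugate is their transpose:
adj(I−A) = Cᵀ =
  [ 0.413250   0.146250   0.171750   0.198375]
  [ 0.235250   0.530625   0.210375   0.319875]
  [ 0.277125   0.189375   0.480375   0.192375]
  [ 0.145125   0.078750   0.169875   0.339000]
det(I−A) = Σ_j (I−A)_1j·C_1j = (0.90)(0.413250) + (-0.15)(0.235250) + (-0.15)(0.277125) + (-0.30)(0.145125) = 0.25153125
(I − A)⁻¹ = adj(I−A) / det(I−A) ≈
  [   1.6429     0.5814     0.6828     0.7887]
  [   0.9353     2.1096     0.8364     1.2717]
  [   1.1018     0.7529     1.9098     0.7648]
  [   0.5770     0.3131     0.6754     1.3477]
x = (I − A)⁻¹ d = adj(I−A)·d / det(I−A), with det(I−A) = 0.25153125:
  x_1 = (0.413250·75 + 0.146250·75 + 0.171750·95 + 0.198375·110) / 0.25153125 = 80.10 / 0.25153125 ≈ 318.45
  x_2 = (0.235250·75 + 0.530625·75 + 0.210375·95 + 0.319875·110) / 0.25153125 = 112.6125 / 0.25153125 ≈ 447.71
  x_3 = (0.277125·75 + 0.189375·75 + 0.480375·95 + 0.192375·110) / 0.25153125 = 101.784375 / 0.25153125 ≈ 404.66
  x_4 = (0.145125·75 + 0.078750·75 + 0.169875·95 + 0.339000·110) / 0.25153125 = 70.21875 / 0.25153125 ≈ 279.17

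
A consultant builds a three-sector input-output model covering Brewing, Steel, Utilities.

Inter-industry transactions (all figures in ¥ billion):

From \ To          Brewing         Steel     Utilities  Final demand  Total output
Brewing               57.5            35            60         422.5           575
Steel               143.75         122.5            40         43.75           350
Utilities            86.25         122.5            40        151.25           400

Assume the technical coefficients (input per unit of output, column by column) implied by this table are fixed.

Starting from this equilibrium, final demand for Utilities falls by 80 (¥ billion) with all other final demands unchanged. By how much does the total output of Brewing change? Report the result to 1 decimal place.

Δx_1 = -19.4

Technical coefficients a_ij = z_ij / X_j:
  a_11 = 57.5/575 = 0.10, a_21 = 143.75/575 = 0.25, a_31 = 86.25/575 = 0.15
  a_12 = 35/350 = 0.10, a_22 = 122.5/350 = 0.35, a_32 = 122.5/350 = 0.35
  a_13 = 60/400 = 0.15, a_23 = 40/400 = 0.10, a_33 = 40/400 = 0.10
I − A =
  [   0.90    -0.10    -0.15]
  [  -0.25     0.65    -0.10]
  [  -0.15    -0.35     0.90]
Cofactors of I−A, C_ij = (−1)^(i+j)·(minor ij) (rows/columns in the sector order above):
  C_11 = (0.65)(0.90) − (-0.10)(-0.35) = 0.5500
  C_12 = −[(-0.25)(0.90) − (-0.10)(-0.15)] = 0.2400
  C_13 = (-0.25)(-0.35) − (0.65)(-0.15) = 0.1850
  C_21 = −[(-0.10)(0.90) − (-0.15)(-0.35)] = 0.1425
  C_22 = (0.90)(0.90) − (-0.15)(-0.15) = 0.7875
  C_23 = −[(0.90)(-0.35) − (-0.10)(-0.15)] = 0.3300
  C_31 = (-0.10)(-0.10) − (-0.15)(0.65) = 0.1075
  C_32 = −[(0.90)(-0.10) − (-0.15)(-0.25)] = 0.1275
  C_33 = (0.90)(0.65) − (-0.10)(-0.25) = 0.5600
det(I−A) = Σ_j (I−A)_1j·C_1j = (0.90)(0.5500) + (-0.10)(0.2400) + (-0.15)(0.1850) = 0.44325
adj(I−A) = Cᵀ =
  [ 0.5500   0.1425   0.1075]
  [ 0.2400   0.7875   0.1275]
  [ 0.1850   0.3300   0.5600]
(I − A)⁻¹ = adj(I−A) / det(I−A) ≈
  [   1.2408     0.3215     0.2425]
  [   0.5415     1.7766     0.2876]
  [   0.4174     0.7445     1.2634]
Δx = (I − A)⁻¹ Δd with Δd having -80 in the Utilities component and 0 elsewhere.
So Δx_1 = L_13 · (-80), where L_13 = adj(I−A)_13 / det(I−A) = 0.1075 / 0.44325.
Δx_1 = 0.1075 × (-80) / 0.44325 = -8.60 / 0.44325 ≈ -19.4.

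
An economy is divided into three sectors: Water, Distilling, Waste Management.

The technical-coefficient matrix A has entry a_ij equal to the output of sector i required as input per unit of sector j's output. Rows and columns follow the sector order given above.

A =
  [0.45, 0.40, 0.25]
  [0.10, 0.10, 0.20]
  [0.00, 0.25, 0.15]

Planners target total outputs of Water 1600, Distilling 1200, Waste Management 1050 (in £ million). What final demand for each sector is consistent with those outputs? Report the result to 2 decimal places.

I − A =
  [   0.55    -0.40    -0.25]
  [  -0.10     0.90    -0.20]
  [   0.00    -0.25     0.85]
d = (I − A) x:
  d_1 = (+0.55)·1600 + (-0.40)·1200 + (-0.25)·1050 = 137.50
  d_2 = (-0.10)·1600 + (+0.90)·1200 + (-0.20)·1050 = 710.00
  d_3 = (+0.00)·1600 + (-0.25)·1200 + (+0.85)·1050 = 592.50

d_1 = 137.50, d_2 = 710.00, d_3 = 592.50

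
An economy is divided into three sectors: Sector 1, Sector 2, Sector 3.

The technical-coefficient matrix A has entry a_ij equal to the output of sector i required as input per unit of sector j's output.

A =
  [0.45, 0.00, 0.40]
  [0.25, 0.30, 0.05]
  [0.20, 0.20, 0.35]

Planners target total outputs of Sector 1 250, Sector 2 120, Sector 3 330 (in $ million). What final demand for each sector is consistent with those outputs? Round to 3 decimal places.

d_1 = 5.500, d_2 = 5.000, d_3 = 140.500

I − A =
  [   0.55     0.00    -0.40]
  [  -0.25     0.70    -0.05]
  [  -0.20    -0.20     0.65]
d = (I − A) x:
  d_1 = (+0.55)·250 + (+0.00)·120 + (-0.40)·330 = 5.500
  d_2 = (-0.25)·250 + (+0.70)·120 + (-0.05)·330 = 5.000
  d_3 = (-0.20)·250 + (-0.20)·120 + (+0.65)·330 = 140.500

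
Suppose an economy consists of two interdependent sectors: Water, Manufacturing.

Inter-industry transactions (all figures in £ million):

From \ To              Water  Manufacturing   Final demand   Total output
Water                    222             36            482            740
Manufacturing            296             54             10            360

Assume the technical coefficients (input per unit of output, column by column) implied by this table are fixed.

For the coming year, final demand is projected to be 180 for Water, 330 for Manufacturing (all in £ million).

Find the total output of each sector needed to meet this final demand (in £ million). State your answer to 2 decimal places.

x_W = 335.14, x_M = 545.95

Technical coefficients a_ij = z_ij / X_j:
  a_WW = 222/740 = 0.30, a_MW = 296/740 = 0.40
  a_WM = 36/360 = 0.10, a_MM = 54/360 = 0.15
I − A =
  [   0.70    -0.10]
  [  -0.40     0.85]
det(I−A) = (0.70)(0.85) − (-0.10)(-0.40) = 0.5550
adj(I−A) = [[0.85, 0.10], [0.40, 0.70]]
(I − A)⁻¹ = adj(I−A) / det(I−A) ≈
  [   1.5315     0.1802]
  [   0.7207     1.2613]
x = (I − A)⁻¹ d = adj(I−A)·d / det(I−A), with det(I−A) = 0.5550:
  x_W = (0.85·180 + 0.10·330) / 0.5550 = 186.00 / 0.5550 ≈ 335.14
  x_M = (0.40·180 + 0.70·330) / 0.5550 = 303.00 / 0.5550 ≈ 545.95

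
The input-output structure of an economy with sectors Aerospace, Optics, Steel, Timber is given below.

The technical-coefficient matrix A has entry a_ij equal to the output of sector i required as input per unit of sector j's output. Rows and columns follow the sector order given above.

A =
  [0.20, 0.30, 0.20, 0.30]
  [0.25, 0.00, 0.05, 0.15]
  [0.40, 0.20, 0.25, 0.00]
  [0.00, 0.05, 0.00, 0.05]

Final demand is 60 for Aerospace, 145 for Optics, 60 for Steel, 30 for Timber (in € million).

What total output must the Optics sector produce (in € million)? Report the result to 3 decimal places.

I − A =
  [   0.80    -0.30    -0.20    -0.30]
  [  -0.25     1.00    -0.05    -0.15]
  [  -0.40    -0.20     0.75     0.00]
  [   0.00    -0.05     0.00     0.95]
Compute the cofactors C_ij = (−1)^(i+j)·(3×3 minor ij) of I−A; the adjugate is their transpose:
adj(I−A) = Cᵀ =
  [ 0.697375   0.263000   0.203500   0.261750]
  [ 0.197125   0.494000   0.085500   0.140250]
  [ 0.424500   0.272000   0.679000   0.177000]
  [ 0.010375   0.026000   0.004500   0.439750]
det(I−A) = Σ_j (I−A)_1j·C_1j = (0.80)(0.697375) + (-0.30)(0.197125) + (-0.20)(0.424500) + (-0.30)(0.010375) = 0.41075
(I − A)⁻¹ = adj(I−A) / det(I−A) ≈
  [   1.6978     0.6403     0.4954     0.6372]
  [   0.4799     1.2027     0.2082     0.3414]
  [   1.0335     0.6622     1.6531     0.4309]
  [   0.0253     0.0633     0.0110     1.0706]
x = (I − A)⁻¹ d = adj(I−A)·d / det(I−A), with det(I−A) = 0.41075:
  x_1 = (0.697375·60 + 0.263000·145 + 0.203500·60 + 0.261750·30) / 0.41075 = 100.04 / 0.41075 ≈ 243.554
  x_2 = (0.197125·60 + 0.494000·145 + 0.085500·60 + 0.140250·30) / 0.41075 = 92.795 / 0.41075 ≈ 225.916
  x_3 = (0.424500·60 + 0.272000·145 + 0.679000·60 + 0.177000·30) / 0.41075 = 110.96 / 0.41075 ≈ 270.140
  x_4 = (0.010375·60 + 0.026000·145 + 0.004500·60 + 0.439750·30) / 0.41075 = 17.855 / 0.41075 ≈ 43.469

x_2 = 225.916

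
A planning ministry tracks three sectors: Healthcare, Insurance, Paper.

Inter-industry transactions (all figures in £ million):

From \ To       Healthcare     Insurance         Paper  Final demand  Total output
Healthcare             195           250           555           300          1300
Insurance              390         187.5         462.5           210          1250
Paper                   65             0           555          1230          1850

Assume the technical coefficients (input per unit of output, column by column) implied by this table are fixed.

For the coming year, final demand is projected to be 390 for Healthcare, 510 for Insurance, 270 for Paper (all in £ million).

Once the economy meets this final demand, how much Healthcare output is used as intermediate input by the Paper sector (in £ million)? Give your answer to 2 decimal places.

Technical coefficients a_ij = z_ij / X_j:
  a_HH = 195/1300 = 0.15, a_IH = 390/1300 = 0.30, a_PH = 65/1300 = 0.05
  a_HI = 250/1250 = 0.20, a_II = 187.5/1250 = 0.15, a_PI = 0/1250 = 0.00
  a_HP = 555/1850 = 0.30, a_IP = 462.5/1850 = 0.25, a_PP = 555/1850 = 0.30
I − A =
  [   0.85    -0.20    -0.30]
  [  -0.30     0.85    -0.25]
  [  -0.05     0.00     0.70]
Cofactors of I−A, C_ij = (−1)^(i+j)·(minor ij) (rows/columns in the sector order above):
  C_11 = (0.85)(0.70) − (-0.25)(0.00) = 0.5950
  C_12 = −[(-0.30)(0.70) − (-0.25)(-0.05)] = 0.2225
  C_13 = (-0.30)(0.00) − (0.85)(-0.05) = 0.0425
  C_21 = −[(-0.20)(0.70) − (-0.30)(0.00)] = 0.1400
  C_22 = (0.85)(0.70) − (-0.30)(-0.05) = 0.5800
  C_23 = −[(0.85)(0.00) − (-0.20)(-0.05)] = 0.0100
  C_31 = (-0.20)(-0.25) − (-0.30)(0.85) = 0.3050
  C_32 = −[(0.85)(-0.25) − (-0.30)(-0.30)] = 0.3025
  C_33 = (0.85)(0.85) − (-0.20)(-0.30) = 0.6625
det(I−A) = Σ_j (I−A)_1j·C_1j = (0.85)(0.5950) + (-0.20)(0.2225) + (-0.30)(0.0425) = 0.4485
adj(I−A) = Cᵀ =
  [ 0.5950   0.1400   0.3050]
  [ 0.2225   0.5800   0.3025]
  [ 0.0425   0.0100   0.6625]
(I − A)⁻¹ = adj(I−A) / det(I−A) ≈
  [   1.3266     0.3122     0.6800]
  [   0.4961     1.2932     0.6745]
  [   0.0948     0.0223     1.4771]
First solve x = (I − A)⁻¹ d = adj(I−A)·d / det(I−A); in particular x_P = (0.0425·390 + 0.0100·510 + 0.6625·270) / 0.4485 = 200.55 / 0.4485 ≈ 447.1572.
Intermediate flow from H to P: z_HP = a_HP · x_P = 0.30 × 200.55 / 0.4485 = 60.165 / 0.4485 ≈ 134.15.

z_HP = 134.15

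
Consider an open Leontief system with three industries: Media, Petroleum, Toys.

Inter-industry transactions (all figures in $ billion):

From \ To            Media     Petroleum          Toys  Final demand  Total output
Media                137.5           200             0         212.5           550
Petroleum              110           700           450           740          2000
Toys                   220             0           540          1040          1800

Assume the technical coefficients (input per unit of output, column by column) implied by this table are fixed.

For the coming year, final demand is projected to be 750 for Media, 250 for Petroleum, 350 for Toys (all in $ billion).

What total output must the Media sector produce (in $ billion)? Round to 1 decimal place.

Technical coefficients a_ij = z_ij / X_j:
  a_11 = 137.5/550 = 0.25, a_21 = 110/550 = 0.20, a_31 = 220/550 = 0.40
  a_12 = 200/2000 = 0.10, a_22 = 700/2000 = 0.35, a_32 = 0/2000 = 0.00
  a_13 = 0/1800 = 0.00, a_23 = 450/1800 = 0.25, a_33 = 540/1800 = 0.30
I − A =
  [   0.75    -0.10     0.00]
  [  -0.20     0.65    -0.25]
  [  -0.40     0.00     0.70]
Cofactors of I−A, C_ij = (−1)^(i+j)·(minor ij) (rows/columns in the sector order above):
  C_11 = (0.65)(0.70) − (-0.25)(0.00) = 0.4550
  C_12 = −[(-0.20)(0.70) − (-0.25)(-0.40)] = 0.2400
  C_13 = (-0.20)(0.00) − (0.65)(-0.40) = 0.2600
  C_21 = −[(-0.10)(0.70) − (0.00)(0.00)] = 0.0700
  C_22 = (0.75)(0.70) − (0.00)(-0.40) = 0.5250
  C_23 = −[(0.75)(0.00) − (-0.10)(-0.40)] = 0.0400
  C_31 = (-0.10)(-0.25) − (0.00)(0.65) = 0.0250
  C_32 = −[(0.75)(-0.25) − (0.00)(-0.20)] = 0.1875
  C_33 = (0.75)(0.65) − (-0.10)(-0.20) = 0.4675
det(I−A) = Σ_j (I−A)_1j·C_1j = (0.75)(0.4550) + (-0.10)(0.2400) + (0.00)(0.2600) = 0.31725
adj(I−A) = Cᵀ =
  [ 0.4550   0.0700   0.0250]
  [ 0.2400   0.5250   0.1875]
  [ 0.2600   0.0400   0.4675]
(I − A)⁻¹ = adj(I−A) / det(I−A) ≈
  [   1.4342     0.2206     0.0788]
  [   0.7565     1.6548     0.5910]
  [   0.8195     0.1261     1.4736]
x = (I − A)⁻¹ d = adj(I−A)·d / det(I−A), with det(I−A) = 0.31725:
  x_1 = (0.4550·750 + 0.0700·250 + 0.0250·350) / 0.31725 = 367.50 / 0.31725 ≈ 1158.4
  x_2 = (0.2400·750 + 0.5250·250 + 0.1875·350) / 0.31725 = 376.875 / 0.31725 ≈ 1187.9
  x_3 = (0.2600·750 + 0.0400·250 + 0.4675·350) / 0.31725 = 368.625 / 0.31725 ≈ 1161.9

x_1 = 1158.4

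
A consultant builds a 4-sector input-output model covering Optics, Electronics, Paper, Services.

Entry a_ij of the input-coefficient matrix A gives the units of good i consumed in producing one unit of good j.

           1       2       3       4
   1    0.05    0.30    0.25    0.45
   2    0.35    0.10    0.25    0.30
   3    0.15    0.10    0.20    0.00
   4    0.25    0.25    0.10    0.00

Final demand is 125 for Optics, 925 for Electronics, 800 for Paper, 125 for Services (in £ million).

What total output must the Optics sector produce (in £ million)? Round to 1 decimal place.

x_1 = 2317.1

I − A =
  [   0.95    -0.30    -0.25    -0.45]
  [  -0.35     0.90    -0.25    -0.30]
  [  -0.15    -0.10     0.80     0.00]
  [  -0.25    -0.25    -0.10     1.00]
Compute the cofactors C_ij = (−1)^(i+j)·(3×3 minor ij) of I−A; the adjugate is their transpose:
adj(I−A) = Cᵀ =
  [ 0.632000   0.359500   0.358875   0.392250]
  [ 0.382000   0.625750   0.359875   0.359625]
  [ 0.166250   0.145625   0.515625   0.118500]
  [ 0.270125   0.260875   0.231250   0.522500]
det(I−A) = Σ_j (I−A)_1j·C_1j = (0.95)(0.632000) + (-0.30)(0.382000) + (-0.25)(0.166250) + (-0.45)(0.270125) = 0.32268125
(I − A)⁻¹ = adj(I−A) / det(I−A) ≈
  [   1.9586     1.1141     1.1122     1.2156]
  [   1.1838     1.9392     1.1153     1.1145]
  [   0.5152     0.4513     1.5979     0.3672]
  [   0.8371     0.8085     0.7167     1.6192]
x = (I − A)⁻¹ d = adj(I−A)·d / det(I−A), with det(I−A) = 0.32268125:
  x_1 = (0.632000·125 + 0.359500·925 + 0.358875·800 + 0.392250·125) / 0.32268125 = 747.66875 / 0.32268125 ≈ 2317.1
  x_2 = (0.382000·125 + 0.625750·925 + 0.359875·800 + 0.359625·125) / 0.32268125 = 959.421875 / 0.32268125 ≈ 2973.3
  x_3 = (0.166250·125 + 0.145625·925 + 0.515625·800 + 0.118500·125) / 0.32268125 = 582.796875 / 0.32268125 ≈ 1806.1
  x_4 = (0.270125·125 + 0.260875·925 + 0.231250·800 + 0.522500·125) / 0.32268125 = 525.3875 / 0.32268125 ≈ 1628.2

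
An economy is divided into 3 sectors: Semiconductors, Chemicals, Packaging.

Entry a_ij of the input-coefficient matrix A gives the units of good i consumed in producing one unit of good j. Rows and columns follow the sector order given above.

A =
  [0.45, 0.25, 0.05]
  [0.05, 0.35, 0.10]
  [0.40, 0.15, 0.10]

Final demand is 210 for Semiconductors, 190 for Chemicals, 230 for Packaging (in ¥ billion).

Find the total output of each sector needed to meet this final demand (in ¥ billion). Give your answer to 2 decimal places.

I − A =
  [   0.55    -0.25    -0.05]
  [  -0.05     0.65    -0.10]
  [  -0.40    -0.15     0.90]
Cofactors of I−A, C_ij = (−1)^(i+j)·(minor ij) (rows/columns in the sector order above):
  C_11 = (0.65)(0.90) − (-0.10)(-0.15) = 0.5700
  C_12 = −[(-0.05)(0.90) − (-0.10)(-0.40)] = 0.0850
  C_13 = (-0.05)(-0.15) − (0.65)(-0.40) = 0.2675
  C_21 = −[(-0.25)(0.90) − (-0.05)(-0.15)] = 0.2325
  C_22 = (0.55)(0.90) − (-0.05)(-0.40) = 0.4750
  C_23 = −[(0.55)(-0.15) − (-0.25)(-0.40)] = 0.1825
  C_31 = (-0.25)(-0.10) − (-0.05)(0.65) = 0.0575
  C_32 = −[(0.55)(-0.10) − (-0.05)(-0.05)] = 0.0575
  C_33 = (0.55)(0.65) − (-0.25)(-0.05) = 0.3450
det(I−A) = Σ_j (I−A)_1j·C_1j = (0.55)(0.5700) + (-0.25)(0.0850) + (-0.05)(0.2675) = 0.278875
adj(I−A) = Cᵀ =
  [ 0.5700   0.2325   0.0575]
  [ 0.0850   0.4750   0.0575]
  [ 0.2675   0.1825   0.3450]
(I − A)⁻¹ = adj(I−A) / det(I−A) ≈
  [   2.0439     0.8337     0.2062]
  [   0.3048     1.7033     0.2062]
  [   0.9592     0.6544     1.2371]
x = (I − A)⁻¹ d = adj(I−A)·d / det(I−A), with det(I−A) = 0.278875:
  x_1 = (0.5700·210 + 0.2325·190 + 0.0575·230) / 0.278875 = 177.10 / 0.278875 ≈ 635.05
  x_2 = (0.0850·210 + 0.4750·190 + 0.0575·230) / 0.278875 = 121.325 / 0.278875 ≈ 435.05
  x_3 = (0.2675·210 + 0.1825·190 + 0.3450·230) / 0.278875 = 170.20 / 0.278875 ≈ 610.31

x_1 = 635.05, x_2 = 435.05, x_3 = 610.31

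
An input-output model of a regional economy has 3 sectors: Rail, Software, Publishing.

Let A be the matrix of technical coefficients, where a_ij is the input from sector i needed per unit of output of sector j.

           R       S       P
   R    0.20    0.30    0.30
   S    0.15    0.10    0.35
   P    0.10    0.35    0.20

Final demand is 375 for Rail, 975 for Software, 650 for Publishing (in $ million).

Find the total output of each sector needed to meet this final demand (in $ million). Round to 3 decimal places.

x_R = 2068.650, x_S = 2222.830, x_P = 2043.569

I − A =
  [   0.80    -0.30    -0.30]
  [  -0.15     0.90    -0.35]
  [  -0.10    -0.35     0.80]
Cofactors of I−A, C_ij = (−1)^(i+j)·(minor ij) (rows/columns in the sector order above):
  C_11 = (0.90)(0.80) − (-0.35)(-0.35) = 0.5975
  C_12 = −[(-0.15)(0.80) − (-0.35)(-0.10)] = 0.1550
  C_13 = (-0.15)(-0.35) − (0.90)(-0.10) = 0.1425
  C_21 = −[(-0.30)(0.80) − (-0.30)(-0.35)] = 0.3450
  C_22 = (0.80)(0.80) − (-0.30)(-0.10) = 0.6100
  C_23 = −[(0.80)(-0.35) − (-0.30)(-0.10)] = 0.3100
  C_31 = (-0.30)(-0.35) − (-0.30)(0.90) = 0.3750
  C_32 = −[(0.80)(-0.35) − (-0.30)(-0.15)] = 0.3250
  C_33 = (0.80)(0.90) − (-0.30)(-0.15) = 0.6750
det(I−A) = Σ_j (I−A)_1j·C_1j = (0.80)(0.5975) + (-0.30)(0.1550) + (-0.30)(0.1425) = 0.38875
adj(I−A) = Cᵀ =
  [ 0.5975   0.3450   0.3750]
  [ 0.1550   0.6100   0.3250]
  [ 0.1425   0.3100   0.6750]
(I − A)⁻¹ = adj(I−A) / det(I−A) ≈
  [   1.5370     0.8875     0.9646]
  [   0.3987     1.5691     0.8360]
  [   0.3666     0.7974     1.7363]
x = (I − A)⁻¹ d = adj(I−A)·d / det(I−A), with det(I−A) = 0.38875:
  x_R = (0.5975·375 + 0.3450·975 + 0.3750·650) / 0.38875 = 804.1875 / 0.38875 ≈ 2068.650
  x_S = (0.1550·375 + 0.6100·975 + 0.3250·650) / 0.38875 = 864.125 / 0.38875 ≈ 2222.830
  x_P = (0.1425·375 + 0.3100·975 + 0.6750·650) / 0.38875 = 794.4375 / 0.38875 ≈ 2043.569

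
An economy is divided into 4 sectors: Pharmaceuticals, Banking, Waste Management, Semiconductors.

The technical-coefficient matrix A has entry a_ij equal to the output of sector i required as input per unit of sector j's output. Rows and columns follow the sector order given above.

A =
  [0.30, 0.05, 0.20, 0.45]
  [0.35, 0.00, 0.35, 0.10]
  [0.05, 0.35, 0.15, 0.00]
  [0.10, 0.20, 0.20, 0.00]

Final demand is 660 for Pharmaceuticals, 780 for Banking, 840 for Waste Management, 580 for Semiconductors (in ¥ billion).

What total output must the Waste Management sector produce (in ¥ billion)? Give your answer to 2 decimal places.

x_W = 2347.73

I − A =
  [   0.70    -0.05    -0.20    -0.45]
  [  -0.35     1.00    -0.35    -0.10]
  [  -0.05    -0.35     0.85     0.00]
  [  -0.10    -0.20    -0.20     1.00]
Compute the cofactors C_ij = (−1)^(i+j)·(3×3 minor ij) of I−A; the adjugate is their transpose:
adj(I−A) = Cᵀ =
  [ 0.703500   0.220500   0.336000   0.338625]
  [ 0.324500   0.542250   0.346750   0.200250]
  [ 0.175000   0.236250   0.591500   0.102375]
  [ 0.170250   0.177750   0.221250   0.459000]
det(I−A) = Σ_j (I−A)_1j·C_1j = (0.70)(0.703500) + (-0.05)(0.324500) + (-0.20)(0.175000) + (-0.45)(0.170250) = 0.3646125
(I − A)⁻¹ = adj(I−A) / det(I−A) ≈
  [   1.9294     0.6048     0.9215     0.9287]
  [   0.8900     1.4872     0.9510     0.5492]
  [   0.4800     0.6479     1.6223     0.2808]
  [   0.4669     0.4875     0.6068     1.2589]
x = (I − A)⁻¹ d = adj(I−A)·d / det(I−A), with det(I−A) = 0.3646125:
  x_P = (0.703500·660 + 0.220500·780 + 0.336000·840 + 0.338625·580) / 0.3646125 = 1114.9425 / 0.3646125 ≈ 3057.88
  x_B = (0.324500·660 + 0.542250·780 + 0.346750·840 + 0.200250·580) / 0.3646125 = 1044.54 / 0.3646125 ≈ 2864.79
  x_W = (0.175000·660 + 0.236250·780 + 0.591500·840 + 0.102375·580) / 0.3646125 = 856.0125 / 0.3646125 ≈ 2347.73
  x_S = (0.170250·660 + 0.177750·780 + 0.221250·840 + 0.459000·580) / 0.3646125 = 703.08 / 0.3646125 ≈ 1928.29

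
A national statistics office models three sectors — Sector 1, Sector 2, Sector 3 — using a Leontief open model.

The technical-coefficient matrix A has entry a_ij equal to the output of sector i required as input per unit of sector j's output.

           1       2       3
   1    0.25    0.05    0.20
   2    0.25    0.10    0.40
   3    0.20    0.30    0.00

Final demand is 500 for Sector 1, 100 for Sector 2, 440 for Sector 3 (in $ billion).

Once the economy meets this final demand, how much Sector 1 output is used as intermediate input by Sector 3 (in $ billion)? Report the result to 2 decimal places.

z_13 = 171.01

I − A =
  [   0.75    -0.05    -0.20]
  [  -0.25     0.90    -0.40]
  [  -0.20    -0.30     1.00]
Cofactors of I−A, C_ij = (−1)^(i+j)·(minor ij) (rows/columns in the sector order above):
  C_11 = (0.90)(1.00) − (-0.40)(-0.30) = 0.7800
  C_12 = −[(-0.25)(1.00) − (-0.40)(-0.20)] = 0.3300
  C_13 = (-0.25)(-0.30) − (0.90)(-0.20) = 0.2550
  C_21 = −[(-0.05)(1.00) − (-0.20)(-0.30)] = 0.1100
  C_22 = (0.75)(1.00) − (-0.20)(-0.20) = 0.7100
  C_23 = −[(0.75)(-0.30) − (-0.05)(-0.20)] = 0.2350
  C_31 = (-0.05)(-0.40) − (-0.20)(0.90) = 0.2000
  C_32 = −[(0.75)(-0.40) − (-0.20)(-0.25)] = 0.3500
  C_33 = (0.75)(0.90) − (-0.05)(-0.25) = 0.6625
det(I−A) = Σ_j (I−A)_1j·C_1j = (0.75)(0.7800) + (-0.05)(0.3300) + (-0.20)(0.2550) = 0.5175
adj(I−A) = Cᵀ =
  [ 0.7800   0.1100   0.2000]
  [ 0.3300   0.7100   0.3500]
  [ 0.2550   0.2350   0.6625]
(I − A)⁻¹ = adj(I−A) / det(I−A) ≈
  [   1.5072     0.2126     0.3865]
  [   0.6377     1.3720     0.6763]
  [   0.4928     0.4541     1.2802]
First solve x = (I − A)⁻¹ d = adj(I−A)·d / det(I−A); in particular x_3 = (0.2550·500 + 0.2350·100 + 0.6625·440) / 0.5175 = 442.50 / 0.5175 ≈ 855.0725.
Intermediate flow from 1 to 3: z_13 = a_13 · x_3 = 0.20 × 442.50 / 0.5175 = 88.50 / 0.5175 ≈ 171.01.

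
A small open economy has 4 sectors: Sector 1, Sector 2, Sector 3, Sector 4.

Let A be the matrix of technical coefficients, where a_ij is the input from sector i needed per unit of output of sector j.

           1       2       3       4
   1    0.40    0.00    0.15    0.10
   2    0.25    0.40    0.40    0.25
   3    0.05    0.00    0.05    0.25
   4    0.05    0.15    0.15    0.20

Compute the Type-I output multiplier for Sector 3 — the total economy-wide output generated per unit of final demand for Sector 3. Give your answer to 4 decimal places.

m_3 = 3.1764

I − A =
  [   0.60     0.00    -0.15    -0.10]
  [  -0.25     0.60    -0.40    -0.25]
  [  -0.05     0.00     0.95    -0.25]
  [  -0.05    -0.15    -0.15     0.80]
Compute the cofactors C_ij = (−1)^(i+j)·(3×3 minor ij) of I−A; the adjugate is their transpose:
adj(I−A) = Cᵀ =
  [ 0.382875   0.019875   0.081375   0.079500]
  [ 0.215375   0.420125   0.248125   0.235750]
  [ 0.039000   0.023250   0.258750   0.093000]
  [ 0.071625   0.084375   0.100125   0.337500]
det(I−A) = Σ_j (I−A)_1j·C_1j = (0.60)(0.382875) + (0.00)(0.215375) + (-0.15)(0.039000) + (-0.10)(0.071625) = 0.2167125
(I − A)⁻¹ = adj(I−A) / det(I−A) ≈
  [   1.76674     0.09171     0.37550     0.36685]
  [   0.99383     1.93863     1.14495     1.08785]
  [   0.17996     0.10728     1.19398     0.42914]
  [   0.33051     0.38934     0.46202     1.55736]
The output multiplier for sector j is the column-j sum of the Leontief inverse (I − A)⁻¹ = adj(I−A) / det(I−A).
Column 3 of adj(I−A): (0.081375, 0.248125, 0.258750, 0.100125); det(I−A) = 0.2167125.
m_3 = (0.081375 + 0.248125 + 0.258750 + 0.100125) / 0.2167125 = 0.688375 / 0.2167125 ≈ 3.1764.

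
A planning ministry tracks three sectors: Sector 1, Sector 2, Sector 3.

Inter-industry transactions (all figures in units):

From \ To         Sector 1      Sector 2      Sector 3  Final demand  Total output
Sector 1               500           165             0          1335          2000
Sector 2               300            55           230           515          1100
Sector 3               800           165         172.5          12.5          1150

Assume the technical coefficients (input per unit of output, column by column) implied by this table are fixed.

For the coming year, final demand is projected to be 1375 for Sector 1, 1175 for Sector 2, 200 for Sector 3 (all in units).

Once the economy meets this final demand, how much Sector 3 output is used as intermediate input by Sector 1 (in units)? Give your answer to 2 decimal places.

Technical coefficients a_ij = z_ij / X_j:
  a_11 = 500/2000 = 0.25, a_21 = 300/2000 = 0.15, a_31 = 800/2000 = 0.40
  a_12 = 165/1100 = 0.15, a_22 = 55/1100 = 0.05, a_32 = 165/1100 = 0.15
  a_13 = 0/1150 = 0.00, a_23 = 230/1150 = 0.20, a_33 = 172.5/1150 = 0.15
I − A =
  [   0.75    -0.15     0.00]
  [  -0.15     0.95    -0.20]
  [  -0.40    -0.15     0.85]
Cofactors of I−A, C_ij = (−1)^(i+j)·(minor ij) (rows/columns in the sector order above):
  C_11 = (0.95)(0.85) − (-0.20)(-0.15) = 0.7775
  C_12 = −[(-0.15)(0.85) − (-0.20)(-0.40)] = 0.2075
  C_13 = (-0.15)(-0.15) − (0.95)(-0.40) = 0.4025
  C_21 = −[(-0.15)(0.85) − (0.00)(-0.15)] = 0.1275
  C_22 = (0.75)(0.85) − (0.00)(-0.40) = 0.6375
  C_23 = −[(0.75)(-0.15) − (-0.15)(-0.40)] = 0.1725
  C_31 = (-0.15)(-0.20) − (0.00)(0.95) = 0.0300
  C_32 = −[(0.75)(-0.20) − (0.00)(-0.15)] = 0.1500
  C_33 = (0.75)(0.95) − (-0.15)(-0.15) = 0.6900
det(I−A) = Σ_j (I−A)_1j·C_1j = (0.75)(0.7775) + (-0.15)(0.2075) + (0.00)(0.4025) = 0.5520
adj(I−A) = Cᵀ =
  [ 0.7775   0.1275   0.0300]
  [ 0.2075   0.6375   0.1500]
  [ 0.4025   0.1725   0.6900]
(I − A)⁻¹ = adj(I−A) / det(I−A) ≈
  [   1.4085     0.2310     0.0543]
  [   0.3759     1.1549     0.2717]
  [   0.7292     0.3125     1.2500]
First solve x = (I − A)⁻¹ d = adj(I−A)·d / det(I−A); in particular x_1 = (0.7775·1375 + 0.1275·1175 + 0.0300·200) / 0.5520 = 1224.875 / 0.5520 ≈ 2218.9764.
Intermediate flow from 3 to 1: z_31 = a_31 · x_1 = 0.40 × 1224.875 / 0.5520 = 489.95 / 0.5520 ≈ 887.59.

z_31 = 887.59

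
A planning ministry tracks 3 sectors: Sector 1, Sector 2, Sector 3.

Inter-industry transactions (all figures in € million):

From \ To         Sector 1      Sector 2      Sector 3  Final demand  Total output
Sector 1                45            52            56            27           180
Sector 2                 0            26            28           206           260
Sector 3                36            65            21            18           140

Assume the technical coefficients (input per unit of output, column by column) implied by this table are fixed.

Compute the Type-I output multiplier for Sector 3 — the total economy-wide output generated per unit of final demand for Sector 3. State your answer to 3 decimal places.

m_3 = 2.685

Technical coefficients a_ij = z_ij / X_j:
  a_11 = 45/180 = 0.25, a_21 = 0/180 = 0.00, a_31 = 36/180 = 0.20
  a_12 = 52/260 = 0.20, a_22 = 26/260 = 0.10, a_32 = 65/260 = 0.25
  a_13 = 56/140 = 0.40, a_23 = 28/140 = 0.20, a_33 = 21/140 = 0.15
I − A =
  [   0.75    -0.20    -0.40]
  [   0.00     0.90    -0.20]
  [  -0.20    -0.25     0.85]
Cofactors of I−A, C_ij = (−1)^(i+j)·(minor ij) (rows/columns in the sector order above):
  C_11 = (0.90)(0.85) − (-0.20)(-0.25) = 0.7150
  C_12 = −[(0.00)(0.85) − (-0.20)(-0.20)] = 0.0400
  C_13 = (0.00)(-0.25) − (0.90)(-0.20) = 0.1800
  C_21 = −[(-0.20)(0.85) − (-0.40)(-0.25)] = 0.2700
  C_22 = (0.75)(0.85) − (-0.40)(-0.20) = 0.5575
  C_23 = −[(0.75)(-0.25) − (-0.20)(-0.20)] = 0.2275
  C_31 = (-0.20)(-0.20) − (-0.40)(0.90) = 0.4000
  C_32 = −[(0.75)(-0.20) − (-0.40)(0.00)] = 0.1500
  C_33 = (0.75)(0.90) − (-0.20)(0.00) = 0.6750
det(I−A) = Σ_j (I−A)_1j·C_1j = (0.75)(0.7150) + (-0.20)(0.0400) + (-0.40)(0.1800) = 0.45625
adj(I−A) = Cᵀ =
  [ 0.7150   0.2700   0.4000]
  [ 0.0400   0.5575   0.1500]
  [ 0.1800   0.2275   0.6750]
(I − A)⁻¹ = adj(I−A) / det(I−A) ≈
  [   1.5671     0.5918     0.8767]
  [   0.0877     1.2219     0.3288]
  [   0.3945     0.4986     1.4795]
The output multiplier for sector j is the column-j sum of the Leontief inverse (I − A)⁻¹ = adj(I−A) / det(I−A).
Column 3 of adj(I−A): (0.4000, 0.1500, 0.6750); det(I−A) = 0.45625.
m_3 = (0.4000 + 0.1500 + 0.6750) / 0.45625 = 1.225 / 0.45625 ≈ 2.685.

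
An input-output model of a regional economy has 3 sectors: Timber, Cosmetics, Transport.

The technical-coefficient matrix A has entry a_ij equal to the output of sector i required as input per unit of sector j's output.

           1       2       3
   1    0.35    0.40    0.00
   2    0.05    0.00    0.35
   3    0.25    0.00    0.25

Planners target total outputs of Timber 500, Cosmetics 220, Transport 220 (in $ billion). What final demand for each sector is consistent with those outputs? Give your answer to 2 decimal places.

d_1 = 237.00, d_2 = 118.00, d_3 = 40.00

I − A =
  [   0.65    -0.40     0.00]
  [  -0.05     1.00    -0.35]
  [  -0.25     0.00     0.75]
d = (I − A) x:
  d_1 = (+0.65)·500 + (-0.40)·220 + (+0.00)·220 = 237.00
  d_2 = (-0.05)·500 + (+1.00)·220 + (-0.35)·220 = 118.00
  d_3 = (-0.25)·500 + (+0.00)·220 + (+0.75)·220 = 40.00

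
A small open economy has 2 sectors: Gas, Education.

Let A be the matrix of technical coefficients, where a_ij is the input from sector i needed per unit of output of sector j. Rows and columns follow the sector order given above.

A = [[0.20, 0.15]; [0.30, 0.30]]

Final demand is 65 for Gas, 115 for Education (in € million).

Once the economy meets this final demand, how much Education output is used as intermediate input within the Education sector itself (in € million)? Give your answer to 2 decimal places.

z_22 = 64.95

I − A =
  [   0.80    -0.15]
  [  -0.30     0.70]
det(I−A) = (0.80)(0.70) − (-0.15)(-0.30) = 0.5150
adj(I−A) = [[0.70, 0.15], [0.30, 0.80]]
(I − A)⁻¹ = adj(I−A) / det(I−A) ≈
  [   1.3592     0.2913]
  [   0.5825     1.5534]
First solve x = (I − A)⁻¹ d = adj(I−A)·d / det(I−A); in particular x_2 = (0.30·65 + 0.80·115) / 0.5150 = 111.50 / 0.5150 ≈ 216.5049.
Intermediate flow from 2 to 2: z_22 = a_22 · x_2 = 0.30 × 111.50 / 0.5150 = 33.45 / 0.5150 ≈ 64.95.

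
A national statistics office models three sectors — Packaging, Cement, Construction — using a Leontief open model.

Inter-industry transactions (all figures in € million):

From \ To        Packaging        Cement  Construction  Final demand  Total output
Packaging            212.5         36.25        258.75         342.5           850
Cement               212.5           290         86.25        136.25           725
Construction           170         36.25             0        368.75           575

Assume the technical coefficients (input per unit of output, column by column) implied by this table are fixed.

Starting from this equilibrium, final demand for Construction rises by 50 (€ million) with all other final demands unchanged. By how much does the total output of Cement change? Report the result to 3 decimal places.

Technical coefficients a_ij = z_ij / X_j:
  a_11 = 212.5/850 = 0.25, a_21 = 212.5/850 = 0.25, a_31 = 170/850 = 0.20
  a_12 = 36.25/725 = 0.05, a_22 = 290/725 = 0.40, a_32 = 36.25/725 = 0.05
  a_13 = 258.75/575 = 0.45, a_23 = 86.25/575 = 0.15, a_33 = 0/575 = 0.00
I − A =
  [   0.75    -0.05    -0.45]
  [  -0.25     0.60    -0.15]
  [  -0.20    -0.05     1.00]
Cofactors of I−A, C_ij = (−1)^(i+j)·(minor ij) (rows/columns in the sector order above):
  C_11 = (0.60)(1.00) − (-0.15)(-0.05) = 0.5925
  C_12 = −[(-0.25)(1.00) − (-0.15)(-0.20)] = 0.2800
  C_13 = (-0.25)(-0.05) − (0.60)(-0.20) = 0.1325
  C_21 = −[(-0.05)(1.00) − (-0.45)(-0.05)] = 0.0725
  C_22 = (0.75)(1.00) − (-0.45)(-0.20) = 0.6600
  C_23 = −[(0.75)(-0.05) − (-0.05)(-0.20)] = 0.0475
  C_31 = (-0.05)(-0.15) − (-0.45)(0.60) = 0.2775
  C_32 = −[(0.75)(-0.15) − (-0.45)(-0.25)] = 0.2250
  C_33 = (0.75)(0.60) − (-0.05)(-0.25) = 0.4375
det(I−A) = Σ_j (I−A)_1j·C_1j = (0.75)(0.5925) + (-0.05)(0.2800) + (-0.45)(0.1325) = 0.37075
adj(I−A) = Cᵀ =
  [ 0.5925   0.0725   0.2775]
  [ 0.2800   0.6600   0.2250]
  [ 0.1325   0.0475   0.4375]
(I − A)⁻¹ = adj(I−A) / det(I−A) ≈
  [   1.5981     0.1955     0.7485]
  [   0.7552     1.7802     0.6069]
  [   0.3574     0.1281     1.1800]
Δx = (I − A)⁻¹ Δd with Δd having +50 in the Construction component and 0 elsewhere.
So Δx_2 = L_23 · (+50), where L_23 = adj(I−A)_23 / det(I−A) = 0.2250 / 0.37075.
Δx_2 = 0.2250 × (+50) / 0.37075 = 11.25 / 0.37075 ≈ 30.344.

Δx_2 = 30.344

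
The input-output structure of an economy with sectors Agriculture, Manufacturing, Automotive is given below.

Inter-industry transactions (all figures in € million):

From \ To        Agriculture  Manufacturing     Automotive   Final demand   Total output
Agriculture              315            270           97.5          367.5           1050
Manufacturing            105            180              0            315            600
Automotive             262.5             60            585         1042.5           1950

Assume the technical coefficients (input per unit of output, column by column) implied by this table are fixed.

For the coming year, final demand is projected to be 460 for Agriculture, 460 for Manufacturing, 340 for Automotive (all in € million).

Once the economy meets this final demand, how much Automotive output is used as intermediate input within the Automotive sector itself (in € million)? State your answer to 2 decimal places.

z_33 = 317.97

Technical coefficients a_ij = z_ij / X_j:
  a_11 = 315/1050 = 0.30, a_21 = 105/1050 = 0.10, a_31 = 262.5/1050 = 0.25
  a_12 = 270/600 = 0.45, a_22 = 180/600 = 0.30, a_32 = 60/600 = 0.10
  a_13 = 97.5/1950 = 0.05, a_23 = 0/1950 = 0.00, a_33 = 585/1950 = 0.30
I − A =
  [   0.70    -0.45    -0.05]
  [  -0.10     0.70     0.00]
  [  -0.25    -0.10     0.70]
Cofactors of I−A, C_ij = (−1)^(i+j)·(minor ij) (rows/columns in the sector order above):
  C_11 = (0.70)(0.70) − (0.00)(-0.10) = 0.4900
  C_12 = −[(-0.10)(0.70) − (0.00)(-0.25)] = 0.0700
  C_13 = (-0.10)(-0.10) − (0.70)(-0.25) = 0.1850
  C_21 = −[(-0.45)(0.70) − (-0.05)(-0.10)] = 0.3200
  C_22 = (0.70)(0.70) − (-0.05)(-0.25) = 0.4775
  C_23 = −[(0.70)(-0.10) − (-0.45)(-0.25)] = 0.1825
  C_31 = (-0.45)(0.00) − (-0.05)(0.70) = 0.0350
  C_32 = −[(0.70)(0.00) − (-0.05)(-0.10)] = 0.0050
  C_33 = (0.70)(0.70) − (-0.45)(-0.10) = 0.4450
det(I−A) = Σ_j (I−A)_1j·C_1j = (0.70)(0.4900) + (-0.45)(0.0700) + (-0.05)(0.1850) = 0.30225
adj(I−A) = Cᵀ =
  [ 0.4900   0.3200   0.0350]
  [ 0.0700   0.4775   0.0050]
  [ 0.1850   0.1825   0.4450]
(I − A)⁻¹ = adj(I−A) / det(I−A) ≈
  [   1.6212     1.0587     0.1158]
  [   0.2316     1.5798     0.0165]
  [   0.6121     0.6038     1.4723]
First solve x = (I − A)⁻¹ d = adj(I−A)·d / det(I−A); in particular x_3 = (0.1850·460 + 0.1825·460 + 0.4450·340) / 0.30225 = 320.35 / 0.30225 ≈ 1059.8842.
Intermediate flow from 3 to 3: z_33 = a_33 · x_3 = 0.30 × 320.35 / 0.30225 = 96.105 / 0.30225 ≈ 317.97.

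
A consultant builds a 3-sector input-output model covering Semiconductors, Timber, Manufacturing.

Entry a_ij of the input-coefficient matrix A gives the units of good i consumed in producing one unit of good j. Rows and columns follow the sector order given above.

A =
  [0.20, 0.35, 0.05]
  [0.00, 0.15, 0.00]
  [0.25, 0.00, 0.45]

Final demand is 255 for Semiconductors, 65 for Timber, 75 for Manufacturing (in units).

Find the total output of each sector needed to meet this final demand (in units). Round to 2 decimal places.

I − A =
  [   0.80    -0.35    -0.05]
  [   0.00     0.85     0.00]
  [  -0.25     0.00     0.55]
Cofactors of I−A, C_ij = (−1)^(i+j)·(minor ij) (rows/columns in the sector order above):
  C_11 = (0.85)(0.55) − (0.00)(0.00) = 0.4675
  C_12 = −[(0.00)(0.55) − (0.00)(-0.25)] = 0.0000
  C_13 = (0.00)(0.00) − (0.85)(-0.25) = 0.2125
  C_21 = −[(-0.35)(0.55) − (-0.05)(0.00)] = 0.1925
  C_22 = (0.80)(0.55) − (-0.05)(-0.25) = 0.4275
  C_23 = −[(0.80)(0.00) − (-0.35)(-0.25)] = 0.0875
  C_31 = (-0.35)(0.00) − (-0.05)(0.85) = 0.0425
  C_32 = −[(0.80)(0.00) − (-0.05)(0.00)] = 0.0000
  C_33 = (0.80)(0.85) − (-0.35)(0.00) = 0.6800
det(I−A) = Σ_j (I−A)_1j·C_1j = (0.80)(0.4675) + (-0.35)(0.0000) + (-0.05)(0.2125) = 0.363375
adj(I−A) = Cᵀ =
  [ 0.4675   0.1925   0.0425]
  [ 0.0000   0.4275   0.0000]
  [ 0.2125   0.0875   0.6800]
(I − A)⁻¹ = adj(I−A) / det(I−A) ≈
  [   1.2865     0.5298     0.1170]
  [   0.0000     1.1765     0.0000]
  [   0.5848     0.2408     1.8713]
x = (I − A)⁻¹ d = adj(I−A)·d / det(I−A), with det(I−A) = 0.363375:
  x_S = (0.4675·255 + 0.1925·65 + 0.0425·75) / 0.363375 = 134.9125 / 0.363375 ≈ 371.28
  x_T = (0.0000·255 + 0.4275·65 + 0.0000·75) / 0.363375 = 27.7875 / 0.363375 ≈ 76.47
  x_M = (0.2125·255 + 0.0875·65 + 0.6800·75) / 0.363375 = 110.875 / 0.363375 ≈ 305.13

x_S = 371.28, x_T = 76.47, x_M = 305.13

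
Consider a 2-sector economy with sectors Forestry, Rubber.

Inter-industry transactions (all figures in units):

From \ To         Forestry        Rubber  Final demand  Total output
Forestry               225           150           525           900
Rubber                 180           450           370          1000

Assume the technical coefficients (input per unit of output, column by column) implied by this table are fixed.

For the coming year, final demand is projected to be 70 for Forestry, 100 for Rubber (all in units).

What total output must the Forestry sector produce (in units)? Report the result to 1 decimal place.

Technical coefficients a_ij = z_ij / X_j:
  a_FF = 225/900 = 0.25, a_RF = 180/900 = 0.20
  a_FR = 150/1000 = 0.15, a_RR = 450/1000 = 0.45
I − A =
  [   0.75    -0.15]
  [  -0.20     0.55]
det(I−A) = (0.75)(0.55) − (-0.15)(-0.20) = 0.3825
adj(I−A) = [[0.55, 0.15], [0.20, 0.75]]
(I − A)⁻¹ = adj(I−A) / det(I−A) ≈
  [   1.4379     0.3922]
  [   0.5229     1.9608]
x = (I − A)⁻¹ d = adj(I−A)·d / det(I−A), with det(I−A) = 0.3825:
  x_F = (0.55·70 + 0.15·100) / 0.3825 = 53.50 / 0.3825 ≈ 139.9
  x_R = (0.20·70 + 0.75·100) / 0.3825 = 89.00 / 0.3825 ≈ 232.7

x_F = 139.9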